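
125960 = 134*940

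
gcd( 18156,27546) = 6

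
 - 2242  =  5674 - 7916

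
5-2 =3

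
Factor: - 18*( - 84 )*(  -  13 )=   -  2^3*3^3 * 7^1*13^1= - 19656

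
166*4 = 664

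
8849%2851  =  296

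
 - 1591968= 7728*(  -  206)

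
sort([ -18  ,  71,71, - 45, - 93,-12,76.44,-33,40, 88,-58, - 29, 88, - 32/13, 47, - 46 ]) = [-93,- 58, - 46, - 45,-33 , - 29,-18 , - 12, - 32/13,40, 47,71,71, 76.44,88,88 ]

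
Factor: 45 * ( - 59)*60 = -159300 = - 2^2*3^3*  5^2 *59^1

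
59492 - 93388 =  - 33896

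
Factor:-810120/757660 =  - 2^1 * 3^1*157^1 * 881^( - 1 )=- 942/881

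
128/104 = 16/13 = 1.23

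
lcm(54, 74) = 1998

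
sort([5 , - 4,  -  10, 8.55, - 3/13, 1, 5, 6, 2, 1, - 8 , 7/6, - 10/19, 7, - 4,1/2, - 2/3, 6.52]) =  [ - 10,-8, -4, - 4,-2/3,-10/19, - 3/13 , 1/2,  1, 1, 7/6, 2, 5, 5, 6, 6.52, 7, 8.55]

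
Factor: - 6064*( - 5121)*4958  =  153964462752 = 2^5*3^2*37^1*67^1*379^1*569^1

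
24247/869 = 27 + 784/869  =  27.90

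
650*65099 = 42314350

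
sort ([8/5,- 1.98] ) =[ - 1.98, 8/5 ]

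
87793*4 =351172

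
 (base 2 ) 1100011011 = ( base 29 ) RC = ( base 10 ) 795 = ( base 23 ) 1BD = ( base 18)283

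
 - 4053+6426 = 2373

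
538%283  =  255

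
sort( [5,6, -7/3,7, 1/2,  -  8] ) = [ - 8, - 7/3,1/2, 5, 6,7]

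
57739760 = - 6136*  ( - 9410 ) 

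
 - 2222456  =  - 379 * 5864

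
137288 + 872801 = 1010089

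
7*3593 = 25151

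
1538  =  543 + 995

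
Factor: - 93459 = -3^1*31153^1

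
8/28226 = 4/14113 = 0.00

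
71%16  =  7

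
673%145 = 93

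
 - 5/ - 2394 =5/2394= 0.00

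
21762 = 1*21762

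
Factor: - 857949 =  - 3^1*285983^1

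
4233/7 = 604 + 5/7= 604.71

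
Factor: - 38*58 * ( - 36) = 2^4*3^2 * 19^1*29^1 = 79344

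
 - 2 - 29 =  - 31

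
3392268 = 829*4092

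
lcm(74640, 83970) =671760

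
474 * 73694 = 34930956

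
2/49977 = 2/49977  =  0.00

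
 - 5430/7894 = - 1+ 1232/3947 = -  0.69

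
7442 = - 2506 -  - 9948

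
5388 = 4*1347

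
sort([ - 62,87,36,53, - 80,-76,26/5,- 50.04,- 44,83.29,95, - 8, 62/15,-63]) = [ - 80, -76, - 63, - 62, - 50.04, - 44, - 8 , 62/15,26/5,36,53,83.29,87, 95]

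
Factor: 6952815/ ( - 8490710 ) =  - 2^( - 1 )*3^2 * 181^( - 1) * 367^1*421^1*4691^( - 1 ) = - 1390563/1698142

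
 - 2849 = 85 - 2934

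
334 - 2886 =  - 2552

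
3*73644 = 220932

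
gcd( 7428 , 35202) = 6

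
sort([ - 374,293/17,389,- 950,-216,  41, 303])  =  [- 950, - 374, - 216,293/17, 41, 303, 389 ]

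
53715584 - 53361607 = 353977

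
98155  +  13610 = 111765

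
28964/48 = 603 + 5/12 = 603.42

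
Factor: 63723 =3^1*11^1 * 1931^1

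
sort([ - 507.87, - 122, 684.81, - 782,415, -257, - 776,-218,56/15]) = [ - 782, - 776, - 507.87, - 257,- 218, - 122, 56/15,415,684.81]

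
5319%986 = 389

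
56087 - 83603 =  - 27516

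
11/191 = 11/191  =  0.06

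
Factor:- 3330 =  - 2^1*3^2*5^1*37^1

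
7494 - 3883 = 3611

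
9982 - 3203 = 6779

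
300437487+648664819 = 949102306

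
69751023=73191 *953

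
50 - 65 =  - 15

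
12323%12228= 95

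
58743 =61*963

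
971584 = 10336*94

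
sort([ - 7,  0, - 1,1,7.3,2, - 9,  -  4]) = [ - 9, - 7, - 4, - 1, 0 , 1, 2,7.3] 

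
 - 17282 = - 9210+-8072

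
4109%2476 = 1633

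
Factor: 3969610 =2^1*5^1*71^1*5591^1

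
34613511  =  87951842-53338331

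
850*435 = 369750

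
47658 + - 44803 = 2855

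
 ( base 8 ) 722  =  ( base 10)466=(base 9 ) 567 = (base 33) E4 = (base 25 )ig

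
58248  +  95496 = 153744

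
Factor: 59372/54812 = 14843/13703   =  71^( - 1 ) * 193^ (-1)*14843^1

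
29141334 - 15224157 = 13917177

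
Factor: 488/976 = 2^(  -  1 ) = 1/2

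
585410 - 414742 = 170668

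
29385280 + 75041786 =104427066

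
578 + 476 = 1054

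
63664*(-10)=-636640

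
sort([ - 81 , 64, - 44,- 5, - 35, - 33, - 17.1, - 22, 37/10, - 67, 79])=[ - 81, - 67, - 44, - 35, - 33,-22, - 17.1, - 5, 37/10, 64,  79 ] 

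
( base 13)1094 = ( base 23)48I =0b100100001110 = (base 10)2318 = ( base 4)210032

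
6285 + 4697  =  10982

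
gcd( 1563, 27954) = 3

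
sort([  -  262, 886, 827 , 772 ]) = [ - 262,772, 827, 886 ]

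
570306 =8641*66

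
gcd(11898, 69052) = 2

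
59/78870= 59/78870 = 0.00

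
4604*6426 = 29585304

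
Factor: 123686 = 2^1*61843^1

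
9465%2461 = 2082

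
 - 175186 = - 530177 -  - 354991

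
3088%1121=846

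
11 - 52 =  - 41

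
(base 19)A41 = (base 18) B6F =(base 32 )3J7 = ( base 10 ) 3687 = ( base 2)111001100111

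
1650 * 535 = 882750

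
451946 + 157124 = 609070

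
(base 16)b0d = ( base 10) 2829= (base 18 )8D3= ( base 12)1779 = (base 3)10212210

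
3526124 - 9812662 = -6286538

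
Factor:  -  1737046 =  - 2^1*421^1* 2063^1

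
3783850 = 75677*50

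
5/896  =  5/896 = 0.01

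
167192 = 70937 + 96255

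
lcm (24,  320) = 960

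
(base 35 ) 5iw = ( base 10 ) 6787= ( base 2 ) 1101010000011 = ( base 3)100022101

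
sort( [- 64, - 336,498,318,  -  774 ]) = [-774, -336, - 64,318,  498]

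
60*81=4860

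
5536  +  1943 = 7479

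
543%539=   4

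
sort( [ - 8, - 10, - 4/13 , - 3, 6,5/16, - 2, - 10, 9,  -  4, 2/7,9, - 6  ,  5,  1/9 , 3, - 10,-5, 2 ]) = [ -10, - 10, - 10,-8, - 6, - 5, - 4, - 3,-2, - 4/13,1/9,  2/7,  5/16,2,3,5, 6, 9,  9] 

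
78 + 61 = 139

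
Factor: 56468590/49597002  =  28234295/24798501 = 3^( - 3)*5^1 * 7^(  -  1)*13^( - 1) * 10093^(-1) * 5646859^1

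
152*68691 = 10441032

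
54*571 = 30834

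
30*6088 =182640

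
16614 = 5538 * 3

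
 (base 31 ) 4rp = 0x1262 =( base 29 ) 5h8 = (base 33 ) 4AK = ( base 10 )4706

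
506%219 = 68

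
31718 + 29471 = 61189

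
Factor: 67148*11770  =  790331960 =2^3*5^1*11^1*107^1 *16787^1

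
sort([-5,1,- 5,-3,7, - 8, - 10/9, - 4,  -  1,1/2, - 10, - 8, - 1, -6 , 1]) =[-10,-8,  -  8,-6,-5, - 5, - 4,  -  3, - 10/9, - 1, - 1,  1/2, 1, 1,7]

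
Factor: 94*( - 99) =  - 9306 = - 2^1*3^2* 11^1*47^1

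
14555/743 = 14555/743  =  19.59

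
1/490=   1/490=0.00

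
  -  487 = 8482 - 8969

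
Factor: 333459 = 3^2*7^1*67^1*79^1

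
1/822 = 1/822 = 0.00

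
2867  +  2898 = 5765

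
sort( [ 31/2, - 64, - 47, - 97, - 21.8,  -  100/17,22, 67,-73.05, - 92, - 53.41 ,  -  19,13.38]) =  [ - 97, - 92, - 73.05,-64,-53.41, - 47,  -  21.8,  -  19,-100/17,13.38,31/2, 22,  67]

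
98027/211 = 98027/211 = 464.58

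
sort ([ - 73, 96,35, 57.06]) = [-73, 35,57.06 , 96] 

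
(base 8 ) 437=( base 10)287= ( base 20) E7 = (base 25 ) BC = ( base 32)8v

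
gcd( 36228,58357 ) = 1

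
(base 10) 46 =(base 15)31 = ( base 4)232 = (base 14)34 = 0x2E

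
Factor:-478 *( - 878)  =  419684 = 2^2* 239^1*439^1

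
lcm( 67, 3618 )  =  3618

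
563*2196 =1236348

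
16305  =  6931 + 9374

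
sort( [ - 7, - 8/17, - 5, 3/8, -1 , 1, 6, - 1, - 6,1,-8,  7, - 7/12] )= [ - 8, -7,- 6 ,-5, - 1, - 1, - 7/12,  -  8/17 , 3/8,1, 1,6, 7] 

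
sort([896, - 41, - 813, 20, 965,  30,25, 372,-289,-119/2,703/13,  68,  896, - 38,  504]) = [  -  813 , - 289, - 119/2, - 41, - 38,20, 25,30  ,  703/13 , 68, 372, 504, 896, 896,965]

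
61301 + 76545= 137846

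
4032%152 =80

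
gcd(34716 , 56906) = 2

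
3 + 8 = 11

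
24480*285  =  6976800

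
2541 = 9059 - 6518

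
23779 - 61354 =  - 37575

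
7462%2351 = 409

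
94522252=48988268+45533984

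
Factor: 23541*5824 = 137102784 = 2^6*3^1*7^2*13^1*19^1*59^1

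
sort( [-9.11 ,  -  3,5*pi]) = [ - 9.11,-3,5*pi]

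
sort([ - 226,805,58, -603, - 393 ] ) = [ -603 ,-393,-226, 58,805]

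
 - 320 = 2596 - 2916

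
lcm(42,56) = 168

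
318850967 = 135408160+183442807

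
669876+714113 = 1383989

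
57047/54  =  57047/54 = 1056.43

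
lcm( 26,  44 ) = 572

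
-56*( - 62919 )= 3523464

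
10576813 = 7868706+2708107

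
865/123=7 + 4/123 = 7.03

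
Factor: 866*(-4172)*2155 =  - 2^3*5^1*7^1*149^1  *431^1*433^1  =  -7785911560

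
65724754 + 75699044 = 141423798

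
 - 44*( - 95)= 4180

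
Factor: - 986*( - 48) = 47328 = 2^5*3^1*17^1*29^1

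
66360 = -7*( - 9480 ) 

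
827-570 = 257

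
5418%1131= 894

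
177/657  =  59/219 = 0.27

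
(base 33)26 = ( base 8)110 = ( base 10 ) 72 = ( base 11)66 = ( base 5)242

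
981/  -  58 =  - 981/58 = - 16.91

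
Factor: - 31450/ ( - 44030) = 5/7 = 5^1 * 7^(- 1)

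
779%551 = 228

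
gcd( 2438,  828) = 46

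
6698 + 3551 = 10249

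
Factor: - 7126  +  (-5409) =  -  12535 = -5^1*23^1*109^1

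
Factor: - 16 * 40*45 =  - 28800 = - 2^7*3^2*5^2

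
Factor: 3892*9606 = 2^3*3^1*7^1*139^1*1601^1 = 37386552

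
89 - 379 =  - 290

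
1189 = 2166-977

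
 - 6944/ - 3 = 2314 + 2/3 = 2314.67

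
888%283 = 39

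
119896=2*59948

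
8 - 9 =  - 1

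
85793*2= 171586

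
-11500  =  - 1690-9810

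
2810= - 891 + 3701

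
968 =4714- 3746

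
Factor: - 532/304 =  - 2^(-2)*7^1 = - 7/4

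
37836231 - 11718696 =26117535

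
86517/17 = 5089 + 4/17 = 5089.24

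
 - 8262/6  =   - 1377 = - 1377.00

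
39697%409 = 24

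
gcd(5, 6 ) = 1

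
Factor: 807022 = 2^1*403511^1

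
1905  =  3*635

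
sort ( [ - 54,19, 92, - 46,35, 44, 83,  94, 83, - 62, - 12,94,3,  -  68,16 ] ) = [ - 68, - 62, - 54 , - 46,- 12,3,16,19 , 35,44, 83,83, 92,94,94] 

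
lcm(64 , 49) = 3136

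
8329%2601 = 526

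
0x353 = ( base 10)851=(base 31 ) RE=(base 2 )1101010011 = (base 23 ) 1e0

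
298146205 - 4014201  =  294132004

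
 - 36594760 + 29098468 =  - 7496292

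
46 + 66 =112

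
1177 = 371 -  - 806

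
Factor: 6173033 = 1321^1*4673^1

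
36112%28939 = 7173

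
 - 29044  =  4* ( - 7261)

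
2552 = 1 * 2552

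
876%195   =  96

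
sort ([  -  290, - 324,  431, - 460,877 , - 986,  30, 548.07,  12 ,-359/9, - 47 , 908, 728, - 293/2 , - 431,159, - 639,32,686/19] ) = [-986, - 639 , - 460, - 431, - 324, - 290, - 293/2 , - 47, - 359/9, 12, 30,32, 686/19,159,431 , 548.07, 728,877,  908] 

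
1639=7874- 6235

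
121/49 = 2 + 23/49=2.47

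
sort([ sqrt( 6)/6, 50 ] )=[ sqrt ( 6)/6, 50 ] 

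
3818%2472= 1346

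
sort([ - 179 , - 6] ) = [ - 179, - 6]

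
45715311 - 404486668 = -358771357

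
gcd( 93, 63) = 3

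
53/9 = 5+8/9 = 5.89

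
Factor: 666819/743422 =2^ ( - 1)*3^3*337^ ( - 1)*1103^(  -  1) *24697^1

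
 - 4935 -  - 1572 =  - 3363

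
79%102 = 79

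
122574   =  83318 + 39256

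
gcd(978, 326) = 326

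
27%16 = 11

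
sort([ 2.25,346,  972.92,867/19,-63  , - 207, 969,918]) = [-207, - 63,2.25,867/19,346,918 , 969, 972.92 ] 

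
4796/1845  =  4796/1845 = 2.60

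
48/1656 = 2/69  =  0.03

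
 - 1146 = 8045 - 9191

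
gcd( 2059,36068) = 71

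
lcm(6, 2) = 6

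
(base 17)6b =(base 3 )11012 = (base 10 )113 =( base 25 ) 4D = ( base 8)161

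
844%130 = 64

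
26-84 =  - 58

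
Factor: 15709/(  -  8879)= -13^( - 1)*23^1 =- 23/13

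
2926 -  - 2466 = 5392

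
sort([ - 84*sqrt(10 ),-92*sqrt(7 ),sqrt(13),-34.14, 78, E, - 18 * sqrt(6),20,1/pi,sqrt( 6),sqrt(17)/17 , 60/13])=[ - 84*sqrt ( 10 ), - 92*sqrt(7), - 18*sqrt(6 ) , - 34.14, sqrt(17 ) /17,1/pi,sqrt (6),E,sqrt(13 ),60/13,20,78]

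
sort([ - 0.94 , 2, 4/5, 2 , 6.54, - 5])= [ - 5, - 0.94,4/5, 2,2, 6.54]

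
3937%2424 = 1513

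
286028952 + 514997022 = 801025974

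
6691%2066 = 493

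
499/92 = 5+39/92 = 5.42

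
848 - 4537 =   -  3689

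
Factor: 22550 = 2^1*5^2 * 11^1*41^1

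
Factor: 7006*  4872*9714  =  2^5*3^2 * 7^1 * 29^1 * 31^1 * 113^1*1619^1  =  331570215648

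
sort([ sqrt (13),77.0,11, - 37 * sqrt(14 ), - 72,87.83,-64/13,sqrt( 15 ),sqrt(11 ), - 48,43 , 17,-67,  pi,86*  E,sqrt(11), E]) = [ - 37*sqrt(14 ),-72, - 67, - 48, - 64/13,E,pi,sqrt( 11 ),sqrt( 11), sqrt(13 ), sqrt(15),11,17,43 , 77.0, 87.83 , 86* E]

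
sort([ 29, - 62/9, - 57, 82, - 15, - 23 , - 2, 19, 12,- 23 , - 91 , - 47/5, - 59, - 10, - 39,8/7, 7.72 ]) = [  -  91, - 59, - 57, - 39, - 23, - 23, - 15, -10 , - 47/5,-62/9, - 2, 8/7,7.72,  12,19 , 29 , 82]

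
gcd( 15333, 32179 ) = 1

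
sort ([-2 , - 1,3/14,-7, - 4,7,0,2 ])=[ - 7,-4, - 2 ,-1,0,  3/14,2 , 7]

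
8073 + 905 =8978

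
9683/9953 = 9683/9953  =  0.97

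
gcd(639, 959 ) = 1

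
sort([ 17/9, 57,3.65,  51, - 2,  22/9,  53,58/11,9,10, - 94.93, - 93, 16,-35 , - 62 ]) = [ - 94.93, - 93,-62,  -  35,-2, 17/9, 22/9,  3.65,58/11,9,10,  16 , 51,53,57]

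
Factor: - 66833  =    -  13^1*53^1*97^1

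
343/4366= 343/4366=0.08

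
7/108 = 7/108 = 0.06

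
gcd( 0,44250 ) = 44250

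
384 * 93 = 35712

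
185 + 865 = 1050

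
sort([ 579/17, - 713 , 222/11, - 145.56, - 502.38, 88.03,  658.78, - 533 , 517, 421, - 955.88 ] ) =[ - 955.88, - 713, - 533, - 502.38, - 145.56,222/11, 579/17, 88.03,421, 517, 658.78 ] 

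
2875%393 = 124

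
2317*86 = 199262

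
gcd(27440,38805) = 5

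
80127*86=6890922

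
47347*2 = 94694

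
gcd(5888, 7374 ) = 2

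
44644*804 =35893776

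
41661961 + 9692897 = 51354858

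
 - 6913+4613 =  - 2300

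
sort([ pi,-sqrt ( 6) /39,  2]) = [ - sqrt(6) /39,2,pi ]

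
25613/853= 25613/853 = 30.03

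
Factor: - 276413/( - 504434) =2^( -1)*7^(-1)*137^( - 1) * 1051^1 = 1051/1918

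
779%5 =4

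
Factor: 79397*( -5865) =- 465663405 = - 3^1 * 5^1*17^1*23^1 * 79397^1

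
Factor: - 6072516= -2^2*3^3*59^1*953^1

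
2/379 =2/379 = 0.01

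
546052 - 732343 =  - 186291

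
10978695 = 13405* 819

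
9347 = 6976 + 2371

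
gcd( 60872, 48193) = 1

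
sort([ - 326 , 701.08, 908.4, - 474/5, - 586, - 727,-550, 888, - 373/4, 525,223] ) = [ - 727, - 586,-550, - 326 , - 474/5,-373/4,223,525,701.08, 888,908.4 ]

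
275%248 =27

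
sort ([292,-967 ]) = [ - 967, 292]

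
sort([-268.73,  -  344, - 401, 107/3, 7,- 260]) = [ - 401, - 344,- 268.73, - 260, 7,107/3 ] 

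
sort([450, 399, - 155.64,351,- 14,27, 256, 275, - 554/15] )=[  -  155.64 , - 554/15,-14, 27, 256, 275, 351, 399, 450 ]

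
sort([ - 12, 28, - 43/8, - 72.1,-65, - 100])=[ - 100, - 72.1, - 65, - 12, - 43/8, 28 ]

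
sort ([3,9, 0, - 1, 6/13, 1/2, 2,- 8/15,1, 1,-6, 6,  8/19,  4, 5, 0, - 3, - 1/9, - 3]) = [-6,-3, - 3 , - 1,  -  8/15 , -1/9 , 0,0, 8/19, 6/13, 1/2,1,1,2, 3, 4 , 5,6, 9 ] 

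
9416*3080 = 29001280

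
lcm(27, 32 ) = 864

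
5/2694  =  5/2694=   0.00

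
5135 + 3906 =9041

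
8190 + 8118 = 16308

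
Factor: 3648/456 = 8 = 2^3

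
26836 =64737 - 37901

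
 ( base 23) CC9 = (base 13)3033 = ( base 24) BC9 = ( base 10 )6633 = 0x19E9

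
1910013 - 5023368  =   - 3113355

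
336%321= 15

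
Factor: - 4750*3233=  - 2^1 * 5^3 * 19^1*53^1  *61^1 = - 15356750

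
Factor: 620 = 2^2*5^1*31^1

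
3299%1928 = 1371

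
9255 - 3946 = 5309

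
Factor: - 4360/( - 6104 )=5/7= 5^1*7^( - 1)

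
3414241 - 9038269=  - 5624028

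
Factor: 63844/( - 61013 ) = -2^2*11^1*17^( - 1)*37^(-1)  *97^(-1)*1451^1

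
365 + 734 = 1099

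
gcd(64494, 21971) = 1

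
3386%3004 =382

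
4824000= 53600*90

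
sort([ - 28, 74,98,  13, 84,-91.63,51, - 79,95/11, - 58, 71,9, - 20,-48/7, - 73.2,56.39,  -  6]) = [  -  91.63,-79,  -  73.2, - 58 , - 28, - 20,  -  48/7, - 6,95/11 , 9, 13,51,56.39,71,74,  84,98]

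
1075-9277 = -8202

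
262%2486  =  262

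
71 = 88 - 17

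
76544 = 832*92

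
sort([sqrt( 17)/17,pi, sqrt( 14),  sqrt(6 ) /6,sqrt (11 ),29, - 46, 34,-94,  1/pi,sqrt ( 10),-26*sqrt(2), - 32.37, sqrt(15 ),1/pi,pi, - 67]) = [ - 94,-67,-46, -26*sqrt(2), - 32.37,sqrt( 17)/17,1/pi,1/pi,sqrt( 6) /6,pi, pi,  sqrt( 10 ),sqrt(11), sqrt(14),sqrt(15),29,34]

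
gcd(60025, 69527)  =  1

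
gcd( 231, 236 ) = 1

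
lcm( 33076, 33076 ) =33076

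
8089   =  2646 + 5443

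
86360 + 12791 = 99151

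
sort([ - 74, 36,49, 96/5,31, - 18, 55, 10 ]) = [ - 74, - 18  ,  10,96/5,31,  36,49, 55 ]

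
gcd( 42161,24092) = 6023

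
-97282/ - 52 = 1870 + 21/26 = 1870.81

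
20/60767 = 20/60767 = 0.00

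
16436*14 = 230104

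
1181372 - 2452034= - 1270662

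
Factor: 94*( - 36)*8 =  - 27072= - 2^6*3^2*47^1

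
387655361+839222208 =1226877569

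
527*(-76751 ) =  - 40447777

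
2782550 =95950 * 29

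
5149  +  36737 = 41886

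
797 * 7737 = 6166389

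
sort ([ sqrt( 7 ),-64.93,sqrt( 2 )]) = [ - 64.93, sqrt(2 ), sqrt(7)]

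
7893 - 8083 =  - 190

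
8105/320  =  1621/64 = 25.33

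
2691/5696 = 2691/5696 = 0.47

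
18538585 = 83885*221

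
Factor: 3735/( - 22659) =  - 15/91 = - 3^1 *5^1*7^( - 1)*13^( - 1) 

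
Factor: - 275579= - 275579^1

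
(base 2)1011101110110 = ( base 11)4570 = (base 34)56m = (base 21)dd0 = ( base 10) 6006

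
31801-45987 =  - 14186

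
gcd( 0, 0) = 0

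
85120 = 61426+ 23694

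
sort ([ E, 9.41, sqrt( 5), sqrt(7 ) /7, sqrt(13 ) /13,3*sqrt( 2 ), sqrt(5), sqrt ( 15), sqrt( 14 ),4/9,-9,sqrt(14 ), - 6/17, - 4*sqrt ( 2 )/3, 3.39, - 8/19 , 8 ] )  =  [ - 9,  -  4*sqrt(2 )/3, - 8/19, - 6/17, sqrt(13)/13,  sqrt( 7 ) /7,4/9, sqrt( 5 ),sqrt( 5 ),E  ,  3.39,sqrt( 14) , sqrt( 14 ), sqrt ( 15),3 * sqrt ( 2 ),8, 9.41 ] 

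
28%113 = 28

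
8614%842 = 194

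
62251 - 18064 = 44187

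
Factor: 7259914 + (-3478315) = 3^1*17^1*74149^1 = 3781599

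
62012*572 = 35470864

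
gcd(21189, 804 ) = 3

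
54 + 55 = 109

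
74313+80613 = 154926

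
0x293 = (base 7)1631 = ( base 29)ml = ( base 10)659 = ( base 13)3b9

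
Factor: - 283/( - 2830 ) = 1/10 = 2^( - 1)*5^( - 1)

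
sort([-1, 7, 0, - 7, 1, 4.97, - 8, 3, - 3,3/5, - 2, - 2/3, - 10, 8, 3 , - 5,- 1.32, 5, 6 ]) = [ - 10,  -  8,-7, - 5, - 3,  -  2  , - 1.32,- 1,-2/3, 0, 3/5,1,3, 3, 4.97,5,6,  7, 8 ] 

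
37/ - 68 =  - 37/68   =  - 0.54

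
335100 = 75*4468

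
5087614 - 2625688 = 2461926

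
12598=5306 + 7292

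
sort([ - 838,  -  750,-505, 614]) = [  -  838, - 750 , - 505, 614] 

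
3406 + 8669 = 12075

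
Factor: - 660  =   - 2^2*3^1*5^1*11^1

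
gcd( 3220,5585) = 5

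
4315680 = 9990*432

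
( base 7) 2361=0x36C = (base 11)727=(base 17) 309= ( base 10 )876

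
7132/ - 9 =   -  793 + 5/9 = - 792.44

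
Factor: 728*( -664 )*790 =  - 381879680= - 2^7*5^1*7^1 * 13^1*  79^1*83^1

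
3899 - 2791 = 1108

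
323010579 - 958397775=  -635387196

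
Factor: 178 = 2^1*89^1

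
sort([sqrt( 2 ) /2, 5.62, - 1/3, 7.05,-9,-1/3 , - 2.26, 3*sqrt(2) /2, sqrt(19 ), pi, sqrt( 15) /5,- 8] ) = [-9,-8,  -  2.26, - 1/3,  -  1/3, sqrt(2)/2  ,  sqrt( 15 )/5,3*sqrt (2 ) /2, pi,sqrt( 19), 5.62,7.05]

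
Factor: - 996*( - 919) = 915324 = 2^2*3^1 * 83^1*919^1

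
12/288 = 1/24 = 0.04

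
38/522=19/261 = 0.07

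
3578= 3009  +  569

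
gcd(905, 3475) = 5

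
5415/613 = 8 + 511/613 = 8.83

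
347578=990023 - 642445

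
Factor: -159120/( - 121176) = 2^1*3^(  -  2)*5^1*11^(  -  1)*13^1 = 130/99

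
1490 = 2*745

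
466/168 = 2 + 65/84=2.77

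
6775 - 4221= 2554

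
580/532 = 145/133 = 1.09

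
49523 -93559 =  - 44036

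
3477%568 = 69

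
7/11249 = 1/1607   =  0.00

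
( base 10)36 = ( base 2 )100100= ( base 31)15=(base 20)1G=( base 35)11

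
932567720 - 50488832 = 882078888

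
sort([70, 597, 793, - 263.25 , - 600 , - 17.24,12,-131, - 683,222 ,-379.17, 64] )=[-683,-600,-379.17,  -  263.25, - 131, - 17.24, 12,64 , 70 , 222,597, 793 ]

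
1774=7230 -5456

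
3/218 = 3/218 = 0.01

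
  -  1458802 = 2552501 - 4011303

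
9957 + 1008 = 10965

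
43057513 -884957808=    -841900295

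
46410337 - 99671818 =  -53261481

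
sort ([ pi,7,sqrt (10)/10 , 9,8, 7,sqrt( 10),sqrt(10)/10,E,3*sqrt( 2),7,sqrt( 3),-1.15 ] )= [ - 1.15 , sqrt (10)/10, sqrt( 10) /10,sqrt(3), E, pi,sqrt( 10 ),3*sqrt( 2),7,7,7, 8,9] 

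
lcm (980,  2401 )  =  48020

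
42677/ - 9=-42677/9 = - 4741.89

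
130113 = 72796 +57317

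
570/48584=285/24292 = 0.01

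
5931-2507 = 3424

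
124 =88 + 36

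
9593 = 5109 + 4484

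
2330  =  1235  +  1095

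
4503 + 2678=7181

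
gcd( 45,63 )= 9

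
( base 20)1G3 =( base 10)723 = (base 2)1011010011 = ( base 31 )na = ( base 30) o3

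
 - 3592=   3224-6816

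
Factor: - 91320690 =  - 2^1*3^1*5^1*3044023^1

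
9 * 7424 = 66816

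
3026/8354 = 1513/4177 = 0.36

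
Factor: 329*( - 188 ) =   -  61852 = - 2^2 * 7^1* 47^2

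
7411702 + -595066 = 6816636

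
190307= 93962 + 96345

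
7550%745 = 100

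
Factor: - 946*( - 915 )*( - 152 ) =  - 2^4*3^1*5^1* 11^1*19^1*43^1*61^1  =  - 131569680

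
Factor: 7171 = 71^1*101^1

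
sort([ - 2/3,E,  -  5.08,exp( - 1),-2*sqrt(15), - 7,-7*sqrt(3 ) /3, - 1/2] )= [ - 2*sqrt(15),-7, - 5.08, - 7*sqrt( 3)/3, - 2/3,- 1/2,exp( - 1 ), E]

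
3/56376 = 1/18792= 0.00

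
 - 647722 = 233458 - 881180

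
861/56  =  123/8  =  15.38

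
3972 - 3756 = 216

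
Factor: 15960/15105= 2^3*7^1*53^( - 1) = 56/53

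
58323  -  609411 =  - 551088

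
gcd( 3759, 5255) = 1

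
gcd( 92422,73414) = 22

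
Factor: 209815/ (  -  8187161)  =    -  5^1*29^1*101^( - 1 )*103^( - 1)*787^( - 1 )*1447^1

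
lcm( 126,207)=2898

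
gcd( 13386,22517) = 23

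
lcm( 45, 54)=270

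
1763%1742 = 21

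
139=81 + 58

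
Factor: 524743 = 524743^1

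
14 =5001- 4987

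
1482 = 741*2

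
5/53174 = 5/53174   =  0.00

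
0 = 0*714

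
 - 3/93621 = - 1 + 31206/31207 = - 0.00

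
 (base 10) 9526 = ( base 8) 22466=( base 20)13g6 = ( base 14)3686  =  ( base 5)301101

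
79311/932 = 79311/932 = 85.10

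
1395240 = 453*3080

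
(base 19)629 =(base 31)29c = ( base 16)8A5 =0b100010100101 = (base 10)2213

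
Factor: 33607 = 7^1*4801^1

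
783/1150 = 783/1150=0.68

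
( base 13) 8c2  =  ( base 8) 2746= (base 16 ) 5e6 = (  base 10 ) 1510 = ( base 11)1153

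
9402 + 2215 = 11617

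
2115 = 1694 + 421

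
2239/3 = 2239/3 = 746.33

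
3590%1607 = 376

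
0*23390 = 0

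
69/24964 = 69/24964  =  0.00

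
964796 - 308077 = 656719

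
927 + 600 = 1527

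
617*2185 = 1348145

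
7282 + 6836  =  14118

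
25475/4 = 25475/4 = 6368.75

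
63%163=63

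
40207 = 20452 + 19755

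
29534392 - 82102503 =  - 52568111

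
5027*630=3167010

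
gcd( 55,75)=5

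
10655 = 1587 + 9068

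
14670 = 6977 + 7693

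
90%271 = 90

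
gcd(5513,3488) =1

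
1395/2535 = 93/169 = 0.55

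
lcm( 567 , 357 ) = 9639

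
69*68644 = 4736436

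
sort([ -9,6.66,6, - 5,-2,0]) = [ - 9,-5, - 2,0,6,  6.66 ]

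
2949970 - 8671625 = -5721655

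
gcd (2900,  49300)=2900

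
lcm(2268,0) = 0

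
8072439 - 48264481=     -  40192042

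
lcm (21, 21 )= 21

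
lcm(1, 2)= 2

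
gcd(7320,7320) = 7320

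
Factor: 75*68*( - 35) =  - 2^2*3^1*5^3*7^1*17^1 = - 178500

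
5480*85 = 465800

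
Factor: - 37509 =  - 3^1* 12503^1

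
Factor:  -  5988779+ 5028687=-960092 = - 2^2*7^1*17^1 * 2017^1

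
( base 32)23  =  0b1000011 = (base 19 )3a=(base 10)67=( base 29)29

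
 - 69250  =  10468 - 79718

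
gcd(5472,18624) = 96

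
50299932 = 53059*948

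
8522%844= 82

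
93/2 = 46+ 1/2 = 46.50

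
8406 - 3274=5132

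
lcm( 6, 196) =588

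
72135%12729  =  8490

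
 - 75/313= - 1  +  238/313 = - 0.24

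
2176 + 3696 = 5872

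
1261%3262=1261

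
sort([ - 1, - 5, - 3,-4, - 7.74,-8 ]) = [ - 8, - 7.74, - 5, - 4,-3, - 1] 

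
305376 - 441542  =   - 136166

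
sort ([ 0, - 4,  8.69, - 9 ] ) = [ - 9, - 4, 0,8.69] 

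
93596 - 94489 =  - 893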